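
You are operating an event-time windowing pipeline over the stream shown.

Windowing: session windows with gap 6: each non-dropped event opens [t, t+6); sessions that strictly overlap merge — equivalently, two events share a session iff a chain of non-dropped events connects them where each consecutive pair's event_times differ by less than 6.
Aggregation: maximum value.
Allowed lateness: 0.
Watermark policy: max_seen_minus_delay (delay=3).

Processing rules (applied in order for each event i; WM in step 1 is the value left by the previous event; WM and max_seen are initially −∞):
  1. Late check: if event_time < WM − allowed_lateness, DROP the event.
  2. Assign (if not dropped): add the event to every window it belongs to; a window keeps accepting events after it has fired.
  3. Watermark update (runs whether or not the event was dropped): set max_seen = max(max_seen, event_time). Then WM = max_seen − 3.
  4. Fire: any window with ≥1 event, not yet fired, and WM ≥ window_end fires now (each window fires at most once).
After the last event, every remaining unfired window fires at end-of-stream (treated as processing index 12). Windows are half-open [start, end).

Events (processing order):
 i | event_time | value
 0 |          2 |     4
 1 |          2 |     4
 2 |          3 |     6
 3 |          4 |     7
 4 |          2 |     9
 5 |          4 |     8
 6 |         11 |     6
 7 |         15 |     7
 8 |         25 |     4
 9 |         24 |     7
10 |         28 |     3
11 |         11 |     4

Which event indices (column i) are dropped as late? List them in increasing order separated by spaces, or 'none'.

11

i=0 t=2 v=4: → [2,8); WM=-1
i=1 t=2 v=4: → [2,8); WM=-1
i=2 t=3 v=6: → [2,9); WM=0
i=3 t=4 v=7: → [2,10); WM=1
i=4 t=2 v=9: → [2,10); WM=1
i=5 t=4 v=8: → [2,10); WM=1
i=6 t=11 v=6: → [11,17); WM=8
i=7 t=15 v=7: → [11,21); WM=12
i=8 t=25 v=4: → [25,31); WM=22
i=9 t=24 v=7: → [24,31); WM=22
i=10 t=28 v=3: → [24,34); WM=25
i=11 t=11 v=4: DROP (t<25-0); WM=25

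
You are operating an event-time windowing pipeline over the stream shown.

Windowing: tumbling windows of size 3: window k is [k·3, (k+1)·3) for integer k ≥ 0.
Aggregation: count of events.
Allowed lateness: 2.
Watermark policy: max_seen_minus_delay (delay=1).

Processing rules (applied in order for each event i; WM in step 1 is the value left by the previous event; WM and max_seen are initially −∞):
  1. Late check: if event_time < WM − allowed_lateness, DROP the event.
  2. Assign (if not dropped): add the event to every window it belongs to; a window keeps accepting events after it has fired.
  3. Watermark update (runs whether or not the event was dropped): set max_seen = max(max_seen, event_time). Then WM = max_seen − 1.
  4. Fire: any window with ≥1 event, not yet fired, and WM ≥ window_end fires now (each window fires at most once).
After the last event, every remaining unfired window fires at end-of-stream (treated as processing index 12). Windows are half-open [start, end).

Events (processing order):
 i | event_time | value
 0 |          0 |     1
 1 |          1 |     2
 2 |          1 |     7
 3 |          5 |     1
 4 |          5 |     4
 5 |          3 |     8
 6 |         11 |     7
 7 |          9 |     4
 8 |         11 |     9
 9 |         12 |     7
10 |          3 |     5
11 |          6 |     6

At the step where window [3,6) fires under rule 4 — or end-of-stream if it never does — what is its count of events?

3

i=0 t=0 v=1: → [0,3); WM=-1
i=1 t=1 v=2: → [0,3); WM=0
i=2 t=1 v=7: → [0,3); WM=0
i=3 t=5 v=1: → [3,6); WM=4; [0,3) fires=3
i=4 t=5 v=4: → [3,6); WM=4
i=5 t=3 v=8: → [3,6); WM=4
i=6 t=11 v=7: → [9,12); WM=10; [3,6) fires=3
i=7 t=9 v=4: → [9,12); WM=10
i=8 t=11 v=9: → [9,12); WM=10
i=9 t=12 v=7: → [12,15); WM=11
i=10 t=3 v=5: DROP (t<11-2); WM=11
i=11 t=6 v=6: DROP (t<11-2); WM=11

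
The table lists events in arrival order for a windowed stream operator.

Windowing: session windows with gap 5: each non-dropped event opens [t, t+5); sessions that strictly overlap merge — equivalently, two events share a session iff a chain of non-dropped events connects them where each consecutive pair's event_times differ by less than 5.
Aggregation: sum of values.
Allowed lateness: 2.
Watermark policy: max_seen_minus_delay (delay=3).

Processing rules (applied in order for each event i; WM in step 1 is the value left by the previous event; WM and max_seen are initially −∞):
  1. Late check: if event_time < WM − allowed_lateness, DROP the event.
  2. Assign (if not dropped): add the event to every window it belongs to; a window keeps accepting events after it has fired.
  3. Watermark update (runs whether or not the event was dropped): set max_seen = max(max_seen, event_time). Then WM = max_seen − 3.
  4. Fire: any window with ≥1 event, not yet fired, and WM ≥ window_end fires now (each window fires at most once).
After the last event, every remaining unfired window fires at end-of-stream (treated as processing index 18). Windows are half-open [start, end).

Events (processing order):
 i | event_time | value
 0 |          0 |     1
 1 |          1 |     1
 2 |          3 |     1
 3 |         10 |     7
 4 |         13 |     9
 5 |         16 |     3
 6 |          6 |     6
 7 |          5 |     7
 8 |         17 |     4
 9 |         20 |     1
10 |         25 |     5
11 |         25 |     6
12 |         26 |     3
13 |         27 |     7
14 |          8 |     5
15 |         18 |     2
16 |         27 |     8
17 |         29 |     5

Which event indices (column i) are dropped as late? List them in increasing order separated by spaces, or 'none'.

i=0 t=0 v=1: → [0,5); WM=-3
i=1 t=1 v=1: → [0,6); WM=-2
i=2 t=3 v=1: → [0,8); WM=0
i=3 t=10 v=7: → [10,15); WM=7
i=4 t=13 v=9: → [10,18); WM=10
i=5 t=16 v=3: → [10,21); WM=13
i=6 t=6 v=6: DROP (t<13-2); WM=13
i=7 t=5 v=7: DROP (t<13-2); WM=13
i=8 t=17 v=4: → [10,22); WM=14
i=9 t=20 v=1: → [10,25); WM=17
i=10 t=25 v=5: → [25,30); WM=22
i=11 t=25 v=6: → [25,30); WM=22
i=12 t=26 v=3: → [25,31); WM=23
i=13 t=27 v=7: → [25,32); WM=24
i=14 t=8 v=5: DROP (t<24-2); WM=24
i=15 t=18 v=2: DROP (t<24-2); WM=24
i=16 t=27 v=8: → [25,32); WM=24
i=17 t=29 v=5: → [25,34); WM=26

6 7 14 15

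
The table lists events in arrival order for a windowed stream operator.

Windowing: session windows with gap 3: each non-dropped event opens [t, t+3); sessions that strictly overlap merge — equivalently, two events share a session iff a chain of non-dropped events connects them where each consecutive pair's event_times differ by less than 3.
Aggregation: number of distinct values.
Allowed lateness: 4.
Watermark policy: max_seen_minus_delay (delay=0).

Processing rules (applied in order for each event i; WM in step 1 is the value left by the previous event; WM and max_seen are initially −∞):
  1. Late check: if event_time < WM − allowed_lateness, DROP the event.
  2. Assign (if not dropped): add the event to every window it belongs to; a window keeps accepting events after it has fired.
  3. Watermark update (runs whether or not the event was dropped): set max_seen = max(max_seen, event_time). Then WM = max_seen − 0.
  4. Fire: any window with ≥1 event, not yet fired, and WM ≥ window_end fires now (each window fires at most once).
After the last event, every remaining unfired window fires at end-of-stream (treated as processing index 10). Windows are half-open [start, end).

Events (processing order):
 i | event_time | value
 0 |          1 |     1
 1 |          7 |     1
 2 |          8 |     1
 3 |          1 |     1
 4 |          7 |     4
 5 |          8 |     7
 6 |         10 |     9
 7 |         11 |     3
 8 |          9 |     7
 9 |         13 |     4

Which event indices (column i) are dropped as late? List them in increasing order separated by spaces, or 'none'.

i=0 t=1 v=1: → [1,4); WM=1
i=1 t=7 v=1: → [7,10); WM=7
i=2 t=8 v=1: → [7,11); WM=8
i=3 t=1 v=1: DROP (t<8-4); WM=8
i=4 t=7 v=4: → [7,11); WM=8
i=5 t=8 v=7: → [7,11); WM=8
i=6 t=10 v=9: → [7,13); WM=10
i=7 t=11 v=3: → [7,14); WM=11
i=8 t=9 v=7: → [7,14); WM=11
i=9 t=13 v=4: → [7,16); WM=13

3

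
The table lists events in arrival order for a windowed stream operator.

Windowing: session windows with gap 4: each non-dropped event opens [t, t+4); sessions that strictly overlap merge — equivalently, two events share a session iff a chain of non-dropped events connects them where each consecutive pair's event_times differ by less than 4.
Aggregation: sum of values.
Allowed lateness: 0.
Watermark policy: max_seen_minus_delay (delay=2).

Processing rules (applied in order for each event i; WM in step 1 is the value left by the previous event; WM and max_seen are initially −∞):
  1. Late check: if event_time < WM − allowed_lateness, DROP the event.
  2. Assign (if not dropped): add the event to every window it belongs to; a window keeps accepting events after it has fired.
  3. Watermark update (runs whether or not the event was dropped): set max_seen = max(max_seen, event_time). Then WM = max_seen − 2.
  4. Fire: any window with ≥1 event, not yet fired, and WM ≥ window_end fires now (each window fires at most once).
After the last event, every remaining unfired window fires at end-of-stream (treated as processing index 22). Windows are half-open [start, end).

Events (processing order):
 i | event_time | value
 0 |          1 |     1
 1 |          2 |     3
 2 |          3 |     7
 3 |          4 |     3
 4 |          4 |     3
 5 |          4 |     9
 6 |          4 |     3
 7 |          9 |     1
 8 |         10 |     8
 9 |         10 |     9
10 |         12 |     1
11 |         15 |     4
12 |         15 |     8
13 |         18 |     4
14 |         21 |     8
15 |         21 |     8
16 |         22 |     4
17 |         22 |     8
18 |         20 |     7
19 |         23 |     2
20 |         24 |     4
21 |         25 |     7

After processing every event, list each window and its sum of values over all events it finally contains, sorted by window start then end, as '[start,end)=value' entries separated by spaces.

i=0 t=1 v=1: → [1,5); WM=-1
i=1 t=2 v=3: → [1,6); WM=0
i=2 t=3 v=7: → [1,7); WM=1
i=3 t=4 v=3: → [1,8); WM=2
i=4 t=4 v=3: → [1,8); WM=2
i=5 t=4 v=9: → [1,8); WM=2
i=6 t=4 v=3: → [1,8); WM=2
i=7 t=9 v=1: → [9,13); WM=7
i=8 t=10 v=8: → [9,14); WM=8
i=9 t=10 v=9: → [9,14); WM=8
i=10 t=12 v=1: → [9,16); WM=10
i=11 t=15 v=4: → [9,19); WM=13
i=12 t=15 v=8: → [9,19); WM=13
i=13 t=18 v=4: → [9,22); WM=16
i=14 t=21 v=8: → [9,25); WM=19
i=15 t=21 v=8: → [9,25); WM=19
i=16 t=22 v=4: → [9,26); WM=20
i=17 t=22 v=8: → [9,26); WM=20
i=18 t=20 v=7: → [9,26); WM=20
i=19 t=23 v=2: → [9,27); WM=21
i=20 t=24 v=4: → [9,28); WM=22
i=21 t=25 v=7: → [9,29); WM=23

[1,8)=29 [9,29)=83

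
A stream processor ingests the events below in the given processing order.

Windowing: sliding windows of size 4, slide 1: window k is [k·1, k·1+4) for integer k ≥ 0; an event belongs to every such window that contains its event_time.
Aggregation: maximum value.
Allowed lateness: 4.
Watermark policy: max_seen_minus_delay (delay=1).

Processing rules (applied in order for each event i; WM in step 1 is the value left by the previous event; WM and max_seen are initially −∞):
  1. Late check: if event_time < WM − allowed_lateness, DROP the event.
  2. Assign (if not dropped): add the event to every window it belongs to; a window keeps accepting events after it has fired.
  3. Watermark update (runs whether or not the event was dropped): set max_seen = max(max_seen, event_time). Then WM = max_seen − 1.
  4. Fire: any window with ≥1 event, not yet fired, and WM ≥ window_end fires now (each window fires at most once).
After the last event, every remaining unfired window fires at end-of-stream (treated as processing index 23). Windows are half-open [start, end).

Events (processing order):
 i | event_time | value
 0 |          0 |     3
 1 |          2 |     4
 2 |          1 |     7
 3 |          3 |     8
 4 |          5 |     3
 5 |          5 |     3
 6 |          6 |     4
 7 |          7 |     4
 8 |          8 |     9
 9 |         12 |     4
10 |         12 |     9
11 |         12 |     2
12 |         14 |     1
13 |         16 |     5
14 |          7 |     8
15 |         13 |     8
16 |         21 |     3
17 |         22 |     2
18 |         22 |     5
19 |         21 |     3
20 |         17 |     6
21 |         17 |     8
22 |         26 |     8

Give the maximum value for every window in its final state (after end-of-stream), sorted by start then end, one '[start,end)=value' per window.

[0,4)=8 [1,5)=8 [2,6)=8 [3,7)=8 [4,8)=4 [5,9)=9 [6,10)=9 [7,11)=9 [8,12)=9 [9,13)=9 [10,14)=9 [11,15)=9 [12,16)=9 [13,17)=8 [14,18)=8 [15,19)=8 [16,20)=8 [17,21)=8 [18,22)=3 [19,23)=5 [20,24)=5 [21,25)=5 [22,26)=5 [23,27)=8 [24,28)=8 [25,29)=8 [26,30)=8

i=0 t=0 v=3: → [0,4); WM=-1
i=1 t=2 v=4: → [2,6),[1,5),[0,4); WM=1
i=2 t=1 v=7: → [1,5),[0,4); WM=1
i=3 t=3 v=8: → [3,7),[2,6),[1,5),[0,4); WM=2
i=4 t=5 v=3: → [5,9),[4,8),[3,7),[2,6); WM=4; [0,4) fires=8
i=5 t=5 v=3: → [5,9),[4,8),[3,7),[2,6); WM=4
i=6 t=6 v=4: → [6,10),[5,9),[4,8),[3,7); WM=5; [1,5) fires=8
i=7 t=7 v=4: → [7,11),[6,10),[5,9),[4,8); WM=6; [2,6) fires=8
i=8 t=8 v=9: → [8,12),[7,11),[6,10),[5,9); WM=7; [3,7) fires=8
i=9 t=12 v=4: → [12,16),[11,15),[10,14),[9,13); WM=11; [4,8) fires=4 [5,9) fires=9 [6,10) fires=9 [7,11) fires=9
i=10 t=12 v=9: → [12,16),[11,15),[10,14),[9,13); WM=11
i=11 t=12 v=2: → [12,16),[11,15),[10,14),[9,13); WM=11
i=12 t=14 v=1: → [14,18),[13,17),[12,16),[11,15); WM=13; [8,12) fires=9 [9,13) fires=9
i=13 t=16 v=5: → [16,20),[15,19),[14,18),[13,17); WM=15; [10,14) fires=9 [11,15) fires=9
i=14 t=7 v=8: DROP (t<15-4); WM=15
i=15 t=13 v=8: → [13,17),[12,16),[11,15),[10,14); WM=15
i=16 t=21 v=3: → [21,25),[20,24),[19,23),[18,22); WM=20; [12,16) fires=9 [13,17) fires=8 [14,18) fires=5 [15,19) fires=5 [16,20) fires=5
i=17 t=22 v=2: → [22,26),[21,25),[20,24),[19,23); WM=21
i=18 t=22 v=5: → [22,26),[21,25),[20,24),[19,23); WM=21
i=19 t=21 v=3: → [21,25),[20,24),[19,23),[18,22); WM=21
i=20 t=17 v=6: → [17,21),[16,20),[15,19),[14,18); WM=21; [17,21) fires=6
i=21 t=17 v=8: → [17,21),[16,20),[15,19),[14,18); WM=21
i=22 t=26 v=8: → [26,30),[25,29),[24,28),[23,27); WM=25; [18,22) fires=3 [19,23) fires=5 [20,24) fires=5 [21,25) fires=5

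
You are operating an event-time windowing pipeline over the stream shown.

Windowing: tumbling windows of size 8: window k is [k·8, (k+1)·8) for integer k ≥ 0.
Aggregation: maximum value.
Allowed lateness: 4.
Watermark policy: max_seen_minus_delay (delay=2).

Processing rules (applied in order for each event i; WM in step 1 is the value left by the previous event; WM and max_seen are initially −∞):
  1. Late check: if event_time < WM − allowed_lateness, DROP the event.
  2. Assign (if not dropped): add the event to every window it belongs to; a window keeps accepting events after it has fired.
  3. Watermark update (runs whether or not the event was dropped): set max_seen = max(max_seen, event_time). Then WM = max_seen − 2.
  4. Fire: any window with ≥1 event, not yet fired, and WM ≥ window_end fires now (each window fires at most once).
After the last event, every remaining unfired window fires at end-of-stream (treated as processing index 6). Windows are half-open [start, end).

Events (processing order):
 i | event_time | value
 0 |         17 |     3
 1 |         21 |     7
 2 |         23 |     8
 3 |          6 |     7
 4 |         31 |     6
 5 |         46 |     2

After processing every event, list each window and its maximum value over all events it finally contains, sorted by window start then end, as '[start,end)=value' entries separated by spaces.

[16,24)=8 [24,32)=6 [40,48)=2

i=0 t=17 v=3: → [16,24); WM=15
i=1 t=21 v=7: → [16,24); WM=19
i=2 t=23 v=8: → [16,24); WM=21
i=3 t=6 v=7: DROP (t<21-4); WM=21
i=4 t=31 v=6: → [24,32); WM=29; [16,24) fires=8
i=5 t=46 v=2: → [40,48); WM=44; [24,32) fires=6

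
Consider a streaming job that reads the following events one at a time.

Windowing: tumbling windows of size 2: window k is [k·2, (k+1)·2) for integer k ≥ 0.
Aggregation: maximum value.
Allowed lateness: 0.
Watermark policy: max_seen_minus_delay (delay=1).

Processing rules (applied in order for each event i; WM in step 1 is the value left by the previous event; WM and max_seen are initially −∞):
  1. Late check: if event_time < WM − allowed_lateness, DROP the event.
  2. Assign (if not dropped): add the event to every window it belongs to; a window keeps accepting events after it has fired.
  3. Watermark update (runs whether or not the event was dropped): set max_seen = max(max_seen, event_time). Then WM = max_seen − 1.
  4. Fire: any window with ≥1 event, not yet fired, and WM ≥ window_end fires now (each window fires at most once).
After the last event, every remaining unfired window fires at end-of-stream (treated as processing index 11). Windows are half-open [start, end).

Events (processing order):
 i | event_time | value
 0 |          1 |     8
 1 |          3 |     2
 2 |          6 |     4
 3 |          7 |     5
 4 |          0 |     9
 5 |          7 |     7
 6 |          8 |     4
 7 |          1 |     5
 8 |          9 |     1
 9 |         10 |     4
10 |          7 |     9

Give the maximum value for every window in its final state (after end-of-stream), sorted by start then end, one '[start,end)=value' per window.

i=0 t=1 v=8: → [0,2); WM=0
i=1 t=3 v=2: → [2,4); WM=2; [0,2) fires=8
i=2 t=6 v=4: → [6,8); WM=5; [2,4) fires=2
i=3 t=7 v=5: → [6,8); WM=6
i=4 t=0 v=9: DROP (t<6-0); WM=6
i=5 t=7 v=7: → [6,8); WM=6
i=6 t=8 v=4: → [8,10); WM=7
i=7 t=1 v=5: DROP (t<7-0); WM=7
i=8 t=9 v=1: → [8,10); WM=8; [6,8) fires=7
i=9 t=10 v=4: → [10,12); WM=9
i=10 t=7 v=9: DROP (t<9-0); WM=9

[0,2)=8 [2,4)=2 [6,8)=7 [8,10)=4 [10,12)=4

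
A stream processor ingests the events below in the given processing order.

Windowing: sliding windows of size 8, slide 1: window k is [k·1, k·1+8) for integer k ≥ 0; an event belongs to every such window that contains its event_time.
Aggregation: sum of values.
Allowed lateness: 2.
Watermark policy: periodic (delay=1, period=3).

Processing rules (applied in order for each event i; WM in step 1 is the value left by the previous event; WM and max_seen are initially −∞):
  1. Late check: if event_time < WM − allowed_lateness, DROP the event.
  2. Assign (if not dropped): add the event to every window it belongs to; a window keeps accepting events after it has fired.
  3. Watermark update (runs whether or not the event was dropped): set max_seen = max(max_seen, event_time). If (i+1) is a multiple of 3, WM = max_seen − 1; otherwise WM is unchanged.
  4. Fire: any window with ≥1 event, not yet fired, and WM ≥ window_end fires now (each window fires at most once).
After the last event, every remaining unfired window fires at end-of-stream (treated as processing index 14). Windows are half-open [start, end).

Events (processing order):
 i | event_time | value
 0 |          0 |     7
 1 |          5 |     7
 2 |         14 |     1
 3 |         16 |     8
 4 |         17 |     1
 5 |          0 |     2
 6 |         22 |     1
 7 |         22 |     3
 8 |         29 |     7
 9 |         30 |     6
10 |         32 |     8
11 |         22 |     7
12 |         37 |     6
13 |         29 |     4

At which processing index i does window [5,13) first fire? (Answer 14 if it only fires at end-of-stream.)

i=0 t=0 v=7: → [0,8); WM=−∞
i=1 t=5 v=7: → [5,13),[4,12),[3,11),[2,10),[1,9),[0,8); WM=−∞
i=2 t=14 v=1: → [14,22),[13,21),[12,20),[11,19),[10,18),[9,17),[8,16),[7,15); WM=13; [0,8) fires=14 [1,9) fires=7 [2,10) fires=7 [3,11) fires=7 [4,12) fires=7 [5,13) fires=7
i=3 t=16 v=8: → [16,24),[15,23),[14,22),[13,21),[12,20),[11,19),[10,18),[9,17); WM=13
i=4 t=17 v=1: → [17,25),[16,24),[15,23),[14,22),[13,21),[12,20),[11,19),[10,18); WM=13
i=5 t=0 v=2: DROP (t<13-2); WM=16; [7,15) fires=1 [8,16) fires=1
i=6 t=22 v=1: → [22,30),[21,29),[20,28),[19,27),[18,26),[17,25),[16,24),[15,23); WM=16
i=7 t=22 v=3: → [22,30),[21,29),[20,28),[19,27),[18,26),[17,25),[16,24),[15,23); WM=16
i=8 t=29 v=7: → [29,37),[28,36),[27,35),[26,34),[25,33),[24,32),[23,31),[22,30); WM=28; [9,17) fires=9 [10,18) fires=10 [11,19) fires=10 [12,20) fires=10 [13,21) fires=10 [14,22) fires=10 [15,23) fires=13 [16,24) fires=13 [17,25) fires=5 [18,26) fires=4 [19,27) fires=4 [20,28) fires=4
i=9 t=30 v=6: → [30,38),[29,37),[28,36),[27,35),[26,34),[25,33),[24,32),[23,31); WM=28
i=10 t=32 v=8: → [32,40),[31,39),[30,38),[29,37),[28,36),[27,35),[26,34),[25,33); WM=28
i=11 t=22 v=7: DROP (t<28-2); WM=31; [21,29) fires=4 [22,30) fires=11 [23,31) fires=13
i=12 t=37 v=6: → [37,45),[36,44),[35,43),[34,42),[33,41),[32,40),[31,39),[30,38); WM=31
i=13 t=29 v=4: → [29,37),[28,36),[27,35),[26,34),[25,33),[24,32),[23,31),[22,30); WM=31

2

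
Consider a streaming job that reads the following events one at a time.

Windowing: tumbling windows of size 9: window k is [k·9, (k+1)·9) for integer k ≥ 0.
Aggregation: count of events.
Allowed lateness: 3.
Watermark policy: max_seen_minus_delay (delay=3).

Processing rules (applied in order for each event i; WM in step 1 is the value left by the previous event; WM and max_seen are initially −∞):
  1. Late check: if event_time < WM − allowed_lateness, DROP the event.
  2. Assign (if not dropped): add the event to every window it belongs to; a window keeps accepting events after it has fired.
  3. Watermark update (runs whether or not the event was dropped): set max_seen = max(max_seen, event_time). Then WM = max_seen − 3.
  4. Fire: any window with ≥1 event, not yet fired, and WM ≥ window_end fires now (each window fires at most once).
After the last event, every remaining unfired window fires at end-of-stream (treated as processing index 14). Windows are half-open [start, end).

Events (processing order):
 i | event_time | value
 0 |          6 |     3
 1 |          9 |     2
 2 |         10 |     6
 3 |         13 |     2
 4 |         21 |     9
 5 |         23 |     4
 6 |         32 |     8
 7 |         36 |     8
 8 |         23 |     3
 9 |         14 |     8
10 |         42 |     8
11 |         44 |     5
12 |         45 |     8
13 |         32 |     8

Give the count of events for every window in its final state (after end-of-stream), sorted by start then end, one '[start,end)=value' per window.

i=0 t=6 v=3: → [0,9); WM=3
i=1 t=9 v=2: → [9,18); WM=6
i=2 t=10 v=6: → [9,18); WM=7
i=3 t=13 v=2: → [9,18); WM=10; [0,9) fires=1
i=4 t=21 v=9: → [18,27); WM=18; [9,18) fires=3
i=5 t=23 v=4: → [18,27); WM=20
i=6 t=32 v=8: → [27,36); WM=29; [18,27) fires=2
i=7 t=36 v=8: → [36,45); WM=33
i=8 t=23 v=3: DROP (t<33-3); WM=33
i=9 t=14 v=8: DROP (t<33-3); WM=33
i=10 t=42 v=8: → [36,45); WM=39; [27,36) fires=1
i=11 t=44 v=5: → [36,45); WM=41
i=12 t=45 v=8: → [45,54); WM=42
i=13 t=32 v=8: DROP (t<42-3); WM=42

[0,9)=1 [9,18)=3 [18,27)=2 [27,36)=1 [36,45)=3 [45,54)=1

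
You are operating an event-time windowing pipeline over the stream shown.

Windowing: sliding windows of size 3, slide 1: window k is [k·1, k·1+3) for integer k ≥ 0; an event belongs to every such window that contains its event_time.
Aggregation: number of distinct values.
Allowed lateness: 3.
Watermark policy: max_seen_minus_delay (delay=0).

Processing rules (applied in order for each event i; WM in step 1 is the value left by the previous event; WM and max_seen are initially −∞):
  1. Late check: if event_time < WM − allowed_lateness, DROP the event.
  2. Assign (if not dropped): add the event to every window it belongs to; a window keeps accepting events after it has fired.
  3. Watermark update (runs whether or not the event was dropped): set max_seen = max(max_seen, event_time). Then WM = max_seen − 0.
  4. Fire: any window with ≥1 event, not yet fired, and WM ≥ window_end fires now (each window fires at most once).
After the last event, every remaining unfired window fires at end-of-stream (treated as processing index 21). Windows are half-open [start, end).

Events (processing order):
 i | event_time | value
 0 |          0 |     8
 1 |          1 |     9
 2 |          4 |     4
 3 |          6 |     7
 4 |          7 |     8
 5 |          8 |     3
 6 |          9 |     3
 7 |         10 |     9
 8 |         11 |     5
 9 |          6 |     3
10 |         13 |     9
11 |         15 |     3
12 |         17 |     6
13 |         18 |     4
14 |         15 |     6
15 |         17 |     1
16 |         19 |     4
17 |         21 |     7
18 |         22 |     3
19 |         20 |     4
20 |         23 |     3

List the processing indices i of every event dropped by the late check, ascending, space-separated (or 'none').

i=0 t=0 v=8: → [0,3); WM=0
i=1 t=1 v=9: → [1,4),[0,3); WM=1
i=2 t=4 v=4: → [4,7),[3,6),[2,5); WM=4; [0,3) fires=2 [1,4) fires=1
i=3 t=6 v=7: → [6,9),[5,8),[4,7); WM=6; [2,5) fires=1 [3,6) fires=1
i=4 t=7 v=8: → [7,10),[6,9),[5,8); WM=7; [4,7) fires=2
i=5 t=8 v=3: → [8,11),[7,10),[6,9); WM=8; [5,8) fires=2
i=6 t=9 v=3: → [9,12),[8,11),[7,10); WM=9; [6,9) fires=3
i=7 t=10 v=9: → [10,13),[9,12),[8,11); WM=10; [7,10) fires=2
i=8 t=11 v=5: → [11,14),[10,13),[9,12); WM=11; [8,11) fires=2
i=9 t=6 v=3: DROP (t<11-3); WM=11
i=10 t=13 v=9: → [13,16),[12,15),[11,14); WM=13; [9,12) fires=3 [10,13) fires=2
i=11 t=15 v=3: → [15,18),[14,17),[13,16); WM=15; [11,14) fires=2 [12,15) fires=1
i=12 t=17 v=6: → [17,20),[16,19),[15,18); WM=17; [13,16) fires=2 [14,17) fires=1
i=13 t=18 v=4: → [18,21),[17,20),[16,19); WM=18; [15,18) fires=2
i=14 t=15 v=6: → [15,18),[14,17),[13,16); WM=18
i=15 t=17 v=1: → [17,20),[16,19),[15,18); WM=18
i=16 t=19 v=4: → [19,22),[18,21),[17,20); WM=19; [16,19) fires=3
i=17 t=21 v=7: → [21,24),[20,23),[19,22); WM=21; [17,20) fires=3 [18,21) fires=1
i=18 t=22 v=3: → [22,25),[21,24),[20,23); WM=22; [19,22) fires=2
i=19 t=20 v=4: → [20,23),[19,22),[18,21); WM=22
i=20 t=23 v=3: → [23,26),[22,25),[21,24); WM=23; [20,23) fires=3

9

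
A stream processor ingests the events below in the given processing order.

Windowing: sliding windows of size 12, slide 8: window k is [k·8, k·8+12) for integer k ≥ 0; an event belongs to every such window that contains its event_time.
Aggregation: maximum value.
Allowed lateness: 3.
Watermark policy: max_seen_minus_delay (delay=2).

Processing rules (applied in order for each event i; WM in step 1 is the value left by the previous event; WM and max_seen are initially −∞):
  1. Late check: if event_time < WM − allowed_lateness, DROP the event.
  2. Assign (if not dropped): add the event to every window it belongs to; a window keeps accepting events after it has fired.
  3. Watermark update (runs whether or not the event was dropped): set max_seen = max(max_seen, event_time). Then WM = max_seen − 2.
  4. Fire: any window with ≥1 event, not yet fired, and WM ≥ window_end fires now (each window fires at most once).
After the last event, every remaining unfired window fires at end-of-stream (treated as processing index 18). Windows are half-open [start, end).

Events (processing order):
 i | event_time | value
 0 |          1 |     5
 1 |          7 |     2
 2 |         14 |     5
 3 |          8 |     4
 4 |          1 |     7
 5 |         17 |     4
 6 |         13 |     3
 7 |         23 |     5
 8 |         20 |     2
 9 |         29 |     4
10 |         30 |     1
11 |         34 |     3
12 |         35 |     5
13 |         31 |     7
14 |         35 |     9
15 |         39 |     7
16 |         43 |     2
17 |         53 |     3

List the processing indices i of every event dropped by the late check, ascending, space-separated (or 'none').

3 4

i=0 t=1 v=5: → [0,12); WM=-1
i=1 t=7 v=2: → [0,12); WM=5
i=2 t=14 v=5: → [8,20); WM=12; [0,12) fires=5
i=3 t=8 v=4: DROP (t<12-3); WM=12
i=4 t=1 v=7: DROP (t<12-3); WM=12
i=5 t=17 v=4: → [16,28),[8,20); WM=15
i=6 t=13 v=3: → [8,20); WM=15
i=7 t=23 v=5: → [16,28); WM=21; [8,20) fires=5
i=8 t=20 v=2: → [16,28); WM=21
i=9 t=29 v=4: → [24,36); WM=27
i=10 t=30 v=1: → [24,36); WM=28; [16,28) fires=5
i=11 t=34 v=3: → [32,44),[24,36); WM=32
i=12 t=35 v=5: → [32,44),[24,36); WM=33
i=13 t=31 v=7: → [24,36); WM=33
i=14 t=35 v=9: → [32,44),[24,36); WM=33
i=15 t=39 v=7: → [32,44); WM=37; [24,36) fires=9
i=16 t=43 v=2: → [40,52),[32,44); WM=41
i=17 t=53 v=3: → [48,60); WM=51; [32,44) fires=9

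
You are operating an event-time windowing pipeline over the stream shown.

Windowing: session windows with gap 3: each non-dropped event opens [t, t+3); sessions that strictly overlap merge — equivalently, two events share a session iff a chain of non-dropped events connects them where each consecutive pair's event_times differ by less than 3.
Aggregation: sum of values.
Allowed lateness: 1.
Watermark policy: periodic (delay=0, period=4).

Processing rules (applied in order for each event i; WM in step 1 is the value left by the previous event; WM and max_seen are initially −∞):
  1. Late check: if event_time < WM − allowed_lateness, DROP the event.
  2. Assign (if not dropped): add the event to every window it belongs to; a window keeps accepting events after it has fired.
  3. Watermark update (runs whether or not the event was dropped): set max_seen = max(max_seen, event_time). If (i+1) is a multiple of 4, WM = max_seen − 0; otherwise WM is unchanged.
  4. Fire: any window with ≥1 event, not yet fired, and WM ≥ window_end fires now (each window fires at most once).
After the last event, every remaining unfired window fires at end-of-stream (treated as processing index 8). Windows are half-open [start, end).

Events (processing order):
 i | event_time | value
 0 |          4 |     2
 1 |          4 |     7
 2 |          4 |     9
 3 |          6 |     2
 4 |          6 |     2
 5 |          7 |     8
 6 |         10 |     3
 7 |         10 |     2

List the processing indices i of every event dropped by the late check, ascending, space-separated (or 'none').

none

i=0 t=4 v=2: → [4,7); WM=−∞
i=1 t=4 v=7: → [4,7); WM=−∞
i=2 t=4 v=9: → [4,7); WM=−∞
i=3 t=6 v=2: → [4,9); WM=6
i=4 t=6 v=2: → [4,9); WM=6
i=5 t=7 v=8: → [4,10); WM=6
i=6 t=10 v=3: → [10,13); WM=6
i=7 t=10 v=2: → [10,13); WM=10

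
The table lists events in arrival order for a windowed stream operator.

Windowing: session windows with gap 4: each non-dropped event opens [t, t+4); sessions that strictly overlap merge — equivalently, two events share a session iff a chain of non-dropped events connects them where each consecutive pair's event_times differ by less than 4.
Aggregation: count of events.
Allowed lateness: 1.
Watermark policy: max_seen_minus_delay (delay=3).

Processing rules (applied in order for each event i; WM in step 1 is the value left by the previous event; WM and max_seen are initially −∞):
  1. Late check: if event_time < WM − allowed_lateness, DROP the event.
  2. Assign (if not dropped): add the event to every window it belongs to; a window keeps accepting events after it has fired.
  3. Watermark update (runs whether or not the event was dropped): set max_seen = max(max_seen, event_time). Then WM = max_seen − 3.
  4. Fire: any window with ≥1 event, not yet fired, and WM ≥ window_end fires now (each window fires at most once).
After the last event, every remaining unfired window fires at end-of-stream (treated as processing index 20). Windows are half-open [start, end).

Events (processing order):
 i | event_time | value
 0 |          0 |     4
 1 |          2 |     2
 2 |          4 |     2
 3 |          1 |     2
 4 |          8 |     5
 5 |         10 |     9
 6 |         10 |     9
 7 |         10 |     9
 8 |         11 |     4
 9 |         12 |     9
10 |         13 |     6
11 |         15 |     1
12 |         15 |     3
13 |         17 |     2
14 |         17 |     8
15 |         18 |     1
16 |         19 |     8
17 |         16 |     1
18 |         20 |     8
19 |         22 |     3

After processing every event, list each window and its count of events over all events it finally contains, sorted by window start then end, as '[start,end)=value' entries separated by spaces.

[0,8)=4 [8,26)=16

i=0 t=0 v=4: → [0,4); WM=-3
i=1 t=2 v=2: → [0,6); WM=-1
i=2 t=4 v=2: → [0,8); WM=1
i=3 t=1 v=2: → [0,8); WM=1
i=4 t=8 v=5: → [8,12); WM=5
i=5 t=10 v=9: → [8,14); WM=7
i=6 t=10 v=9: → [8,14); WM=7
i=7 t=10 v=9: → [8,14); WM=7
i=8 t=11 v=4: → [8,15); WM=8
i=9 t=12 v=9: → [8,16); WM=9
i=10 t=13 v=6: → [8,17); WM=10
i=11 t=15 v=1: → [8,19); WM=12
i=12 t=15 v=3: → [8,19); WM=12
i=13 t=17 v=2: → [8,21); WM=14
i=14 t=17 v=8: → [8,21); WM=14
i=15 t=18 v=1: → [8,22); WM=15
i=16 t=19 v=8: → [8,23); WM=16
i=17 t=16 v=1: → [8,23); WM=16
i=18 t=20 v=8: → [8,24); WM=17
i=19 t=22 v=3: → [8,26); WM=19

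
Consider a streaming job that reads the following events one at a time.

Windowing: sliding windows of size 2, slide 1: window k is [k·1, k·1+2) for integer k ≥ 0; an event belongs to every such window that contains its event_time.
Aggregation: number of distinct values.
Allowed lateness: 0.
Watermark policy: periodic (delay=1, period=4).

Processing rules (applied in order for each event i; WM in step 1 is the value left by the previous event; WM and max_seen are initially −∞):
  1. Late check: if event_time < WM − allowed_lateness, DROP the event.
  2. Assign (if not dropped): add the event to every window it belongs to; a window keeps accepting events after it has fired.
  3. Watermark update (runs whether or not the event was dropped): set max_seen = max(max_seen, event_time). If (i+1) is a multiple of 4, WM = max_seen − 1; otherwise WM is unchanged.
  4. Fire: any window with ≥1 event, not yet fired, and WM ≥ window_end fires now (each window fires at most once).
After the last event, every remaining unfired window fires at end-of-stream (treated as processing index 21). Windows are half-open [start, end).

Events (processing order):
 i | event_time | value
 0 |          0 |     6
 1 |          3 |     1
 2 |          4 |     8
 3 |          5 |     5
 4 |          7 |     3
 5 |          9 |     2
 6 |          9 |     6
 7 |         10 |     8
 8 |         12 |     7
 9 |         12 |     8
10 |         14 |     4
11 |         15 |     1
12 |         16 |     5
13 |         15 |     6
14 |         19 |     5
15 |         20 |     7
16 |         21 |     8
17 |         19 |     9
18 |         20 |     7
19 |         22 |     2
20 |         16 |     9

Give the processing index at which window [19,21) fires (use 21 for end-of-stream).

i=0 t=0 v=6: → [0,2); WM=−∞
i=1 t=3 v=1: → [3,5),[2,4); WM=−∞
i=2 t=4 v=8: → [4,6),[3,5); WM=−∞
i=3 t=5 v=5: → [5,7),[4,6); WM=4; [0,2) fires=1 [2,4) fires=1
i=4 t=7 v=3: → [7,9),[6,8); WM=4
i=5 t=9 v=2: → [9,11),[8,10); WM=4
i=6 t=9 v=6: → [9,11),[8,10); WM=4
i=7 t=10 v=8: → [10,12),[9,11); WM=9; [3,5) fires=2 [4,6) fires=2 [5,7) fires=1 [6,8) fires=1 [7,9) fires=1
i=8 t=12 v=7: → [12,14),[11,13); WM=9
i=9 t=12 v=8: → [12,14),[11,13); WM=9
i=10 t=14 v=4: → [14,16),[13,15); WM=9
i=11 t=15 v=1: → [15,17),[14,16); WM=14; [8,10) fires=2 [9,11) fires=3 [10,12) fires=1 [11,13) fires=2 [12,14) fires=2
i=12 t=16 v=5: → [16,18),[15,17); WM=14
i=13 t=15 v=6: → [15,17),[14,16); WM=14
i=14 t=19 v=5: → [19,21),[18,20); WM=14
i=15 t=20 v=7: → [20,22),[19,21); WM=19; [13,15) fires=1 [14,16) fires=3 [15,17) fires=3 [16,18) fires=1
i=16 t=21 v=8: → [21,23),[20,22); WM=19
i=17 t=19 v=9: → [19,21),[18,20); WM=19
i=18 t=20 v=7: → [20,22),[19,21); WM=19
i=19 t=22 v=2: → [22,24),[21,23); WM=21; [18,20) fires=2 [19,21) fires=3
i=20 t=16 v=9: DROP (t<21-0); WM=21

19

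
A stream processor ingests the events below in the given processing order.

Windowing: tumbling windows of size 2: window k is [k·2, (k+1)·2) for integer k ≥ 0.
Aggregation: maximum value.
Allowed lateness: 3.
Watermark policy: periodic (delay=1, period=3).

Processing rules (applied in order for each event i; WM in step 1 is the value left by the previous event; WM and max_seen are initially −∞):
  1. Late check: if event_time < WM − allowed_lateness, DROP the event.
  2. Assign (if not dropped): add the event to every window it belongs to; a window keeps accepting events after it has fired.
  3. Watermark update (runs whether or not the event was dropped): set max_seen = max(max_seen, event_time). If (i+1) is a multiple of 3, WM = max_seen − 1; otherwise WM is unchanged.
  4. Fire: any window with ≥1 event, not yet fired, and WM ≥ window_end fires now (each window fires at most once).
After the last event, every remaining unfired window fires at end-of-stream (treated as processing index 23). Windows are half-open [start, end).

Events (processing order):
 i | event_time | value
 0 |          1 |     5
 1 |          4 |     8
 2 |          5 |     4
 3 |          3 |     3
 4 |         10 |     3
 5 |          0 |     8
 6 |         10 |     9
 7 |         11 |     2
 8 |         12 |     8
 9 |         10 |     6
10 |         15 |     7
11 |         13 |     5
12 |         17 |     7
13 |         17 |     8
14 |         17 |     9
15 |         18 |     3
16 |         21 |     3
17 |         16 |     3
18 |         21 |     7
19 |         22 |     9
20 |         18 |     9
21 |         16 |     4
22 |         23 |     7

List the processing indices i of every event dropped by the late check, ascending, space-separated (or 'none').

5 21

i=0 t=1 v=5: → [0,2); WM=−∞
i=1 t=4 v=8: → [4,6); WM=−∞
i=2 t=5 v=4: → [4,6); WM=4; [0,2) fires=5
i=3 t=3 v=3: → [2,4); WM=4; [2,4) fires=3
i=4 t=10 v=3: → [10,12); WM=4
i=5 t=0 v=8: DROP (t<4-3); WM=9; [4,6) fires=8
i=6 t=10 v=9: → [10,12); WM=9
i=7 t=11 v=2: → [10,12); WM=9
i=8 t=12 v=8: → [12,14); WM=11
i=9 t=10 v=6: → [10,12); WM=11
i=10 t=15 v=7: → [14,16); WM=11
i=11 t=13 v=5: → [12,14); WM=14; [10,12) fires=9 [12,14) fires=8
i=12 t=17 v=7: → [16,18); WM=14
i=13 t=17 v=8: → [16,18); WM=14
i=14 t=17 v=9: → [16,18); WM=16; [14,16) fires=7
i=15 t=18 v=3: → [18,20); WM=16
i=16 t=21 v=3: → [20,22); WM=16
i=17 t=16 v=3: → [16,18); WM=20; [16,18) fires=9 [18,20) fires=3
i=18 t=21 v=7: → [20,22); WM=20
i=19 t=22 v=9: → [22,24); WM=20
i=20 t=18 v=9: → [18,20); WM=21
i=21 t=16 v=4: DROP (t<21-3); WM=21
i=22 t=23 v=7: → [22,24); WM=21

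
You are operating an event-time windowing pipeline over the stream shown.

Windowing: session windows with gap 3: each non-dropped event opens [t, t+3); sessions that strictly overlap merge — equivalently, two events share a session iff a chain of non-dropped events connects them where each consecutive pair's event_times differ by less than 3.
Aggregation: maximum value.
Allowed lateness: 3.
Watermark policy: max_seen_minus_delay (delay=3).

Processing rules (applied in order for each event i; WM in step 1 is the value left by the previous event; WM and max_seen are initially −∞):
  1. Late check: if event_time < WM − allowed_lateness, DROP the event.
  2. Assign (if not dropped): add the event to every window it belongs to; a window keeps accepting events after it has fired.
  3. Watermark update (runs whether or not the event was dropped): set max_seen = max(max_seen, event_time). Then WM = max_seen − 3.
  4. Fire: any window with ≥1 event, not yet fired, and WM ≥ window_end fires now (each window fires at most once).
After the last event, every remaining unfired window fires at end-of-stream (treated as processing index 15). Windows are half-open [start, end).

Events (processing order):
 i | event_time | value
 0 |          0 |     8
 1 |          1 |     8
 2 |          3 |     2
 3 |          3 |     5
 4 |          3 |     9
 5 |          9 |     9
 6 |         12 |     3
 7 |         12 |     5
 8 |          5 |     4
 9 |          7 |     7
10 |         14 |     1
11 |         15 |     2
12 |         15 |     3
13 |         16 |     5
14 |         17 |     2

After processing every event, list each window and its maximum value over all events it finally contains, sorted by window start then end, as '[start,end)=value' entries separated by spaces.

i=0 t=0 v=8: → [0,3); WM=-3
i=1 t=1 v=8: → [0,4); WM=-2
i=2 t=3 v=2: → [0,6); WM=0
i=3 t=3 v=5: → [0,6); WM=0
i=4 t=3 v=9: → [0,6); WM=0
i=5 t=9 v=9: → [9,12); WM=6
i=6 t=12 v=3: → [12,15); WM=9
i=7 t=12 v=5: → [12,15); WM=9
i=8 t=5 v=4: DROP (t<9-3); WM=9
i=9 t=7 v=7: → [7,12); WM=9
i=10 t=14 v=1: → [12,17); WM=11
i=11 t=15 v=2: → [12,18); WM=12
i=12 t=15 v=3: → [12,18); WM=12
i=13 t=16 v=5: → [12,19); WM=13
i=14 t=17 v=2: → [12,20); WM=14

[0,6)=9 [7,12)=9 [12,20)=5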